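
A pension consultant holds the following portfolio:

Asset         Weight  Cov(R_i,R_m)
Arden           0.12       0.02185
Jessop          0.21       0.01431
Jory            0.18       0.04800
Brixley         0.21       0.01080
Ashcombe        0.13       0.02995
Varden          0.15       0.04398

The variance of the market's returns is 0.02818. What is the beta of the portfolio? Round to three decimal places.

β_Arden = 0.02185 / 0.02818 = 0.7754
β_Jessop = 0.01431 / 0.02818 = 0.5078
β_Jory = 0.04800 / 0.02818 = 1.7033
β_Brixley = 0.01080 / 0.02818 = 0.3833
β_Ashcombe = 0.02995 / 0.02818 = 1.0628
β_Varden = 0.04398 / 0.02818 = 1.5607
β_P = Σ w_i β_i = 0.12×0.7754 + 0.21×0.5078 + 0.18×1.7033 + 0.21×0.3833 + 0.13×1.0628 + 0.15×1.5607 = 0.9590

0.959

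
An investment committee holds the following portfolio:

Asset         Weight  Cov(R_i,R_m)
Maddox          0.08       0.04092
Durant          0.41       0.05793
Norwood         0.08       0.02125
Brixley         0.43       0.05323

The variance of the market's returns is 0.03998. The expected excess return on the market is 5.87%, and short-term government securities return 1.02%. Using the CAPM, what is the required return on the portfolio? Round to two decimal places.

β_Maddox = 0.04092 / 0.03998 = 1.0235
β_Durant = 0.05793 / 0.03998 = 1.4490
β_Norwood = 0.02125 / 0.03998 = 0.5315
β_Brixley = 0.05323 / 0.03998 = 1.3314
β_P = Σ w_i β_i = 0.08×1.0235 + 0.41×1.4490 + 0.08×0.5315 + 0.43×1.3314 = 1.2910
E(R_P) = R_f + β_P × MRP = 1.02% + 1.2910 × 5.87% = 8.60%

8.60%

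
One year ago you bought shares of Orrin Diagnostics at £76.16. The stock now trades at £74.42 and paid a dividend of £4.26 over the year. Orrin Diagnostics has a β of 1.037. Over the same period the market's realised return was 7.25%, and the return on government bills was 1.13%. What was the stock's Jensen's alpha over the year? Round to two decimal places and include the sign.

-4.17%

Realised HPR = (P1 + D1 − P0) / P0 = (74.42 + 4.26 − 76.16) / 76.16 = 2.52 / 76.16 = 3.3088%
MRP = 7.25% − 1.13% = 6.12%
CAPM required = R_f + β·MRP = 1.13% + 1.037 × 6.12% = 7.47644%
α = realised − required = 3.3088% − 7.47644% = -4.17%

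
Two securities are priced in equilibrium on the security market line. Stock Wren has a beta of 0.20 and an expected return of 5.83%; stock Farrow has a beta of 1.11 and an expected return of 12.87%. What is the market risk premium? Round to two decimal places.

7.74%

Both satisfy E(R) = R_f + β·MRP, so the slope of the SML is
MRP = (12.87% − 5.83%) / (1.11 − 0.20) = 7.04% / 0.91 = 7.7363%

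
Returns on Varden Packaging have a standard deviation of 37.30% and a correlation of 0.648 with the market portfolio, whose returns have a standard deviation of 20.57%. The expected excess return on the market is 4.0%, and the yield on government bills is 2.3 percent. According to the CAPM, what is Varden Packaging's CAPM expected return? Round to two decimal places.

β = ρ × σ_i / σ_m = 0.648 × 37.30% / 20.57% = 1.1750
E(R) = 2.3% + 1.1750 × 4.0% = 7.00%

7.00%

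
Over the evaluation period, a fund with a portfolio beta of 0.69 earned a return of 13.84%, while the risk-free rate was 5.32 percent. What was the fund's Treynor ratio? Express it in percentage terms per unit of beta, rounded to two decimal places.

12.35%

Treynor = (R_P − R_f) / β_P = (13.84% − 5.32%) / 0.6900 = 8.52% / 0.6900 = 12.35%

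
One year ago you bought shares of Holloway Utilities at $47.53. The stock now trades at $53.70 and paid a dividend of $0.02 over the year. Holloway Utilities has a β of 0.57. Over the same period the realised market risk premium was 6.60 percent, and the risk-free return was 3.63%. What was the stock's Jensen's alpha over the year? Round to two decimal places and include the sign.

Realised HPR = (P1 + D1 − P0) / P0 = (53.70 + 0.02 − 47.53) / 47.53 = 6.19 / 47.53 = 13.0234%
CAPM required = R_f + β·MRP = 3.63% + 0.57 × 6.60% = 7.3920%
α = realised − required = 13.0234% − 7.3920% = +5.63%

+5.63%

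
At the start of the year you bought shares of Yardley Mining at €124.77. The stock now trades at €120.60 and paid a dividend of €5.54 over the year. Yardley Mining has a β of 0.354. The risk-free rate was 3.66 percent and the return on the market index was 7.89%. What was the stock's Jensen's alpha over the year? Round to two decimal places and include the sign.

Realised HPR = (P1 + D1 − P0) / P0 = (120.60 + 5.54 − 124.77) / 124.77 = 1.37 / 124.77 = 1.0980%
MRP = 7.89% − 3.66% = 4.23%
CAPM required = R_f + β·MRP = 3.66% + 0.354 × 4.23% = 5.15742%
α = realised − required = 1.0980% − 5.15742% = -4.06%

-4.06%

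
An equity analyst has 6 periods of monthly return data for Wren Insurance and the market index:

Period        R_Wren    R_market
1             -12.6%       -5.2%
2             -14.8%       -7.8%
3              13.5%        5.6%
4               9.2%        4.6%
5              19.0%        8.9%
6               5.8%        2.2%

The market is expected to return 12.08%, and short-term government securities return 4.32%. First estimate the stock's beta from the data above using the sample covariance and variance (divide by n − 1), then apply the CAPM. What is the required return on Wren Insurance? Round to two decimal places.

20.82%

Mean R_i = (-12.6 − 14.8 + 13.5 + 9.2 + 19.0 + 5.8) / 6 = 3.3500%
Mean R_m = (-5.2 − 7.8 + 5.6 + 4.6 + 8.9 + 2.2) / 6 = 1.3833%
Σ(R_i − R̄_i)(R_m − R̄_m) = 452.9350  ⇒  Cov = 452.9350 / 5 = 90.5870
Σ(R_m − R̄_m)² = 212.9683  ⇒  Var(R_m) = 212.9683 / 5 = 42.5937
β = Cov / Var(R_m) = 90.5870 / 42.5937 = 2.1268
MRP = 12.08% − 4.32% = 7.76%
E(R) = R_f + β × MRP = 4.32% + 2.1268 × 7.76% = 20.82%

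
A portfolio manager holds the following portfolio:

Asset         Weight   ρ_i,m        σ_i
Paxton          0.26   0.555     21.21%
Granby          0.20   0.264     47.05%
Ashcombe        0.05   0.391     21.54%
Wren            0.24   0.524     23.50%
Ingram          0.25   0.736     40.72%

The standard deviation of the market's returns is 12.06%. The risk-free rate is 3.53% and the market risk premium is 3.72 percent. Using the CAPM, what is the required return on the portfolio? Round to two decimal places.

8.59%

β_Paxton = 0.555 × 21.21% / 12.06% = 0.9761
β_Granby = 0.264 × 47.05% / 12.06% = 1.0300
β_Ashcombe = 0.391 × 21.54% / 12.06% = 0.6984
β_Wren = 0.524 × 23.50% / 12.06% = 1.0211
β_Ingram = 0.736 × 40.72% / 12.06% = 2.4851
β_P = Σ w_i β_i = 0.26×0.9761 + 0.20×1.0300 + 0.05×0.6984 + 0.24×1.0211 + 0.25×2.4851 = 1.3610
E(R_P) = R_f + β_P × MRP = 3.53% + 1.3610 × 3.72% = 8.59%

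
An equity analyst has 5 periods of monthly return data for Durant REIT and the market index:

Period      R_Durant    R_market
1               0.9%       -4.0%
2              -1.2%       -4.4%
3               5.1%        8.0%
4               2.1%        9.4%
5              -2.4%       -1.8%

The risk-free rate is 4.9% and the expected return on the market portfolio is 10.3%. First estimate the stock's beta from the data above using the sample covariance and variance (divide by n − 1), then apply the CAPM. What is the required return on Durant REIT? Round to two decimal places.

6.70%

Mean R_i = (0.9 − 1.2 + 5.1 + 2.1 − 2.4) / 5 = 0.9000%
Mean R_m = (-4.0 − 4.4 + 8.0 + 9.4 − 1.8) / 5 = 1.4400%
Σ(R_i − R̄_i)(R_m − R̄_m) = 60.0600  ⇒  Cov = 60.0600 / 4 = 15.0150
Σ(R_m − R̄_m)² = 180.5920  ⇒  Var(R_m) = 180.5920 / 4 = 45.1480
β = Cov / Var(R_m) = 15.0150 / 45.1480 = 0.3326
MRP = 10.3% − 4.9% = 5.40%
E(R) = R_f + β × MRP = 4.9% + 0.3326 × 5.4% = 6.70%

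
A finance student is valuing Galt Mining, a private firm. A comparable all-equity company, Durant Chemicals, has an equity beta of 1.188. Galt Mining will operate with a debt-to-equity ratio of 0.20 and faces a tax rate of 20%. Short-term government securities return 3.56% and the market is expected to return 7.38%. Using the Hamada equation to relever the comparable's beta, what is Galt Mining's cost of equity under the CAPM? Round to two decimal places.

8.82%

β_L = β_U × [1 + (1 − t)(D/E)] = 1.188 × [1 + (1 − 0.20) × 0.20]
    = 1.188 × [1 + 0.80 × 0.20] = 1.188 × 1.1600 = 1.3781
MRP = 7.38% − 3.56% = 3.82%
E(R) = R_f + β_L × MRP = 3.56% + 1.3781 × 3.82% = 8.82%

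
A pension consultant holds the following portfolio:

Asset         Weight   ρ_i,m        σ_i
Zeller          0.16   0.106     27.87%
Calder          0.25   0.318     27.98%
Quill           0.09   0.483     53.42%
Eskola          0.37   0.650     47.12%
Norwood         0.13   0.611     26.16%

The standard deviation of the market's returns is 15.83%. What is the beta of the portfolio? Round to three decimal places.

β_Zeller = 0.106 × 27.87% / 15.83% = 0.1866
β_Calder = 0.318 × 27.98% / 15.83% = 0.5621
β_Quill = 0.483 × 53.42% / 15.83% = 1.6299
β_Eskola = 0.650 × 47.12% / 15.83% = 1.9348
β_Norwood = 0.611 × 26.16% / 15.83% = 1.0097
β_P = Σ w_i β_i = 0.16×0.1866 + 0.25×0.5621 + 0.09×1.6299 + 0.37×1.9348 + 0.13×1.0097 = 1.1642

1.164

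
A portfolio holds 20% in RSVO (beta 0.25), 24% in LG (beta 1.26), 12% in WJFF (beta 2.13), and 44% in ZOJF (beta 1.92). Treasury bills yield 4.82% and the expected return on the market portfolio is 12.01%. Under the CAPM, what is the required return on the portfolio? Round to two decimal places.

β_P = Σ w_i β_i = 0.20×0.25 + 0.24×1.26 + 0.12×2.13 + 0.44×1.92 = 1.4528
MRP = 12.01% − 4.82% = 7.19%
E(R_P) = R_f + β_P × MRP = 4.82% + 1.4528 × 7.19% = 15.27%

15.27%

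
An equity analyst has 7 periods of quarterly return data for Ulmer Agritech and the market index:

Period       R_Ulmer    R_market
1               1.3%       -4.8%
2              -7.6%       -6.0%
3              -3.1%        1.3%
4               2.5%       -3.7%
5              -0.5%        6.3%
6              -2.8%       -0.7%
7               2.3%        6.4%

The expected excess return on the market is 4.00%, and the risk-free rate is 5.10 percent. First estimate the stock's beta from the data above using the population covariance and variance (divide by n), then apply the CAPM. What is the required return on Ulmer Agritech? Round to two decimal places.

Mean R_i = (1.3 − 7.6 − 3.1 + 2.5 − 0.5 − 2.8 + 2.3) / 7 = -1.1286%
Mean R_m = (-4.8 − 6.0 + 1.3 − 3.7 + 6.3 − 0.7 + 6.4) / 7 = -0.1714%
Σ(R_i − R̄_i)(R_m − R̄_m) = 38.2557  ⇒  Cov = 38.2557 / 7 = 5.4651
Σ(R_m − R̄_m)² = 155.3543  ⇒  Var(R_m) = 155.3543 / 7 = 22.1935
β = Cov / Var(R_m) = 5.4651 / 22.1935 = 0.2462
E(R) = R_f + β × MRP = 5.10% + 0.2462 × 4.00% = 6.08%

6.08%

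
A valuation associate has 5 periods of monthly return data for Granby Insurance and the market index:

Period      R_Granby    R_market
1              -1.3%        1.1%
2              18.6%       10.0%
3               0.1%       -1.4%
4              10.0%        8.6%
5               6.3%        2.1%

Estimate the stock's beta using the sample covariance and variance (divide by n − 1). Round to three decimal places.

1.487

Mean R_i = (-1.3 + 18.6 + 0.1 + 10.0 + 6.3) / 5 = 6.7400%
Mean R_m = (1.1 + 10.0 − 1.4 + 8.6 + 2.1) / 5 = 4.0800%
Σ(R_i − R̄_i)(R_m − R̄_m) = 146.1640  ⇒  Cov = 146.1640 / 4 = 36.5410
Σ(R_m − R̄_m)² = 98.3080  ⇒  Var(R_m) = 98.3080 / 4 = 24.5770
β = Cov / Var(R_m) = 36.5410 / 24.5770 = 1.4868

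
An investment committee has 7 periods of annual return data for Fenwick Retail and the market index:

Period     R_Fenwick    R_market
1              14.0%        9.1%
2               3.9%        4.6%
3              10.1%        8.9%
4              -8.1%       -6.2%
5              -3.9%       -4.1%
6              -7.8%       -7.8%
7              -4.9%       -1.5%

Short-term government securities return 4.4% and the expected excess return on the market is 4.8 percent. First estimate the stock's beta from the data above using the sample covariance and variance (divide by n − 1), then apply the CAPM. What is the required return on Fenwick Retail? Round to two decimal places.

Mean R_i = (14.0 + 3.9 + 10.1 − 8.1 − 3.9 − 7.8 − 4.9) / 7 = 0.4714%
Mean R_m = (9.1 + 4.6 + 8.9 − 6.2 − 4.1 − 7.8 − 1.5) / 7 = 0.4286%
Σ(R_i − R̄_i)(R_m − R̄_m) = 368.2157  ⇒  Cov = 368.2157 / 6 = 61.3693
Σ(R_m − R̄_m)² = 300.2343  ⇒  Var(R_m) = 300.2343 / 6 = 50.0391
β = Cov / Var(R_m) = 61.3693 / 50.0391 = 1.2264
E(R) = R_f + β × MRP = 4.4% + 1.2264 × 4.8% = 10.29%

10.29%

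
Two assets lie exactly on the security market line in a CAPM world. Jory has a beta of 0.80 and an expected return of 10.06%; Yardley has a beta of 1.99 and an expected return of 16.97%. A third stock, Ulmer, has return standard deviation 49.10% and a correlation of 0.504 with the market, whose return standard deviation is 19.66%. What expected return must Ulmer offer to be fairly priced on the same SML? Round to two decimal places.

MRP = (16.97% − 10.06%) / (1.99 − 0.80) = 5.8067%
R_f = 10.06% − 0.80 × 5.8067% = 5.4146%
β_Ulmer = ρ·σ_i/σ_m = 0.504 × 49.10 / 19.66 = 1.2587
E(R_Ulmer) = R_f + β × MRP = 5.4146% + 1.2587 × 5.8067% = 12.72%

12.72%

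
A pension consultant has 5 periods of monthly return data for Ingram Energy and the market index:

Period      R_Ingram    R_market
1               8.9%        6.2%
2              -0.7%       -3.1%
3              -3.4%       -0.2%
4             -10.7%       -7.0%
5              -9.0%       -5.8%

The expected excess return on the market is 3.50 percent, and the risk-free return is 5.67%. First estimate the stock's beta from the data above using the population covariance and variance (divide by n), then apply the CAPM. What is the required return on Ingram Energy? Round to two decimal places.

10.57%

Mean R_i = (8.9 − 0.7 − 3.4 − 10.7 − 9.0) / 5 = -2.9800%
Mean R_m = (6.2 − 3.1 − 0.2 − 7.0 − 5.8) / 5 = -1.9800%
Σ(R_i − R̄_i)(R_m − R̄_m) = 155.6280  ⇒  Cov = 155.6280 / 5 = 31.1256
Σ(R_m − R̄_m)² = 111.1280  ⇒  Var(R_m) = 111.1280 / 5 = 22.2256
β = Cov / Var(R_m) = 31.1256 / 22.2256 = 1.4004
E(R) = R_f + β × MRP = 5.67% + 1.4004 × 3.50% = 10.57%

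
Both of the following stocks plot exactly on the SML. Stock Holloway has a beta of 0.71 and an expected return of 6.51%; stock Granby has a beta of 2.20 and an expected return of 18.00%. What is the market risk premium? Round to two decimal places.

7.71%

Both satisfy E(R) = R_f + β·MRP, so the slope of the SML is
MRP = (18.00% − 6.51%) / (2.20 − 0.71) = 11.49% / 1.49 = 7.7114%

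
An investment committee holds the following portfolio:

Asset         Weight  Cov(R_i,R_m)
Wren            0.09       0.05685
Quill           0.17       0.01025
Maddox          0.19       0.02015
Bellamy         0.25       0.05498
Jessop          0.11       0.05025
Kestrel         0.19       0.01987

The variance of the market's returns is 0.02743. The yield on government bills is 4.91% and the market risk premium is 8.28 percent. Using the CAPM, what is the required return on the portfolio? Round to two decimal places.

15.09%

β_Wren = 0.05685 / 0.02743 = 2.0725
β_Quill = 0.01025 / 0.02743 = 0.3737
β_Maddox = 0.02015 / 0.02743 = 0.7346
β_Bellamy = 0.05498 / 0.02743 = 2.0044
β_Jessop = 0.05025 / 0.02743 = 1.8319
β_Kestrel = 0.01987 / 0.02743 = 0.7244
β_P = Σ w_i β_i = 0.09×2.0725 + 0.17×0.3737 + 0.19×0.7346 + 0.25×2.0044 + 0.11×1.8319 + 0.19×0.7244 = 1.2299
E(R_P) = R_f + β_P × MRP = 4.91% + 1.2299 × 8.28% = 15.09%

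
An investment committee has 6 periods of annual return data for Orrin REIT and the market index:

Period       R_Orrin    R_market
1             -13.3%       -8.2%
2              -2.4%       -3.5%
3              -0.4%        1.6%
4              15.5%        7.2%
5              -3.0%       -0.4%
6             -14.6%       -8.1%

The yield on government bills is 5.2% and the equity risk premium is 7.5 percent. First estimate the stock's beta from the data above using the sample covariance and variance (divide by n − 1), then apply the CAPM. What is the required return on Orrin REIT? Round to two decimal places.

Mean R_i = (-13.3 − 2.4 − 0.4 + 15.5 − 3.0 − 14.6) / 6 = -3.0333%
Mean R_m = (-8.2 − 3.5 + 1.6 + 7.2 − 0.4 − 8.1) / 6 = -1.9000%
Σ(R_i − R̄_i)(R_m − R̄_m) = 313.3000  ⇒  Cov = 313.3000 / 5 = 62.6600
Σ(R_m − R̄_m)² = 178.0000  ⇒  Var(R_m) = 178.0000 / 5 = 35.6000
β = Cov / Var(R_m) = 62.6600 / 35.6000 = 1.7601
E(R) = R_f + β × MRP = 5.2% + 1.7601 × 7.5% = 18.40%

18.40%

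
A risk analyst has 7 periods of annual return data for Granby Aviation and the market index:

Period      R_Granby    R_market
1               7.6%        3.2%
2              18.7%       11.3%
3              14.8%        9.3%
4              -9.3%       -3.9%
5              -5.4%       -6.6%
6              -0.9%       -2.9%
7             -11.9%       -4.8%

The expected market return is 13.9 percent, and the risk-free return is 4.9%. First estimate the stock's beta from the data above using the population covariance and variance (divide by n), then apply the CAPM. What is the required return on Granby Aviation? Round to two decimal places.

Mean R_i = (7.6 + 18.7 + 14.8 − 9.3 − 5.4 − 0.9 − 11.9) / 7 = 1.9429%
Mean R_m = (3.2 + 11.3 + 9.3 − 3.9 − 6.6 − 2.9 − 4.8) / 7 = 0.8000%
Σ(R_i − R̄_i)(R_m − R̄_m) = 494.0300  ⇒  Cov = 494.0300 / 7 = 70.5757
Σ(R_m − R̄_m)² = 310.1600  ⇒  Var(R_m) = 310.1600 / 7 = 44.3086
β = Cov / Var(R_m) = 70.5757 / 44.3086 = 1.5928
MRP = 13.9% − 4.9% = 9.00%
E(R) = R_f + β × MRP = 4.9% + 1.5928 × 9.0% = 19.24%

19.24%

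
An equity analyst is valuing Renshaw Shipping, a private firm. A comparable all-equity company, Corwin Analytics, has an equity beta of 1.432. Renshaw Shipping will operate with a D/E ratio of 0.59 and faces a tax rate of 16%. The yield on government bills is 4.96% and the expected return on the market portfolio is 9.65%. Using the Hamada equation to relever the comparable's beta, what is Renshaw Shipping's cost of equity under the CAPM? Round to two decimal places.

15.00%

β_L = β_U × [1 + (1 − t)(D/E)] = 1.432 × [1 + (1 − 0.16) × 0.59]
    = 1.432 × [1 + 0.84 × 0.59] = 1.432 × 1.4956 = 2.1417
MRP = 9.65% − 4.96% = 4.69%
E(R) = R_f + β_L × MRP = 4.96% + 2.1417 × 4.69% = 15.00%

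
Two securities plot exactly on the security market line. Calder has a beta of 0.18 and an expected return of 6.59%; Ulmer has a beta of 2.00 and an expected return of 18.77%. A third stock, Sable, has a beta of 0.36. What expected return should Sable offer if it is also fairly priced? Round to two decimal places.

7.79%

MRP (SML slope) = (18.77% − 6.59%) / (2.00 − 0.18) = 12.18% / 1.82 = 6.6923%
R_f (intercept) = 6.59% − 0.18 × 6.6923% = 5.3854%
E(R_Sable) = R_f + β × MRP = 5.3854% + 0.36 × 6.6923% = 7.79%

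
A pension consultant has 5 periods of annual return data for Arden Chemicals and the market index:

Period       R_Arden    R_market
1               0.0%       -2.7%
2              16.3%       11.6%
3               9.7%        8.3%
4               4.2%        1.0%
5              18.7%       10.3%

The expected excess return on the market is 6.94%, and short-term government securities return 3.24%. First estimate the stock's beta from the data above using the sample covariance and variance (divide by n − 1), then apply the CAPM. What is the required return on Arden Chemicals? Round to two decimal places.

11.62%

Mean R_i = (0.0 + 16.3 + 9.7 + 4.2 + 18.7) / 5 = 9.7800%
Mean R_m = (-2.7 + 11.6 + 8.3 + 1.0 + 10.3) / 5 = 5.7000%
Σ(R_i − R̄_i)(R_m − R̄_m) = 187.6700  ⇒  Cov = 187.6700 / 4 = 46.9175
Σ(R_m − R̄_m)² = 155.3800  ⇒  Var(R_m) = 155.3800 / 4 = 38.8450
β = Cov / Var(R_m) = 46.9175 / 38.8450 = 1.2078
E(R) = R_f + β × MRP = 3.24% + 1.2078 × 6.94% = 11.62%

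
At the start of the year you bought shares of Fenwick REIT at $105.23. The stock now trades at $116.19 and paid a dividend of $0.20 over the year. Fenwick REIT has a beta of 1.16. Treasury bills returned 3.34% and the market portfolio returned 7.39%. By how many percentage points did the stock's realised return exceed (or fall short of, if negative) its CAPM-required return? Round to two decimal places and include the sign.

Realised HPR = (P1 + D1 − P0) / P0 = (116.19 + 0.20 − 105.23) / 105.23 = 11.16 / 105.23 = 10.6053%
MRP = 7.39% − 3.34% = 4.05%
CAPM required = R_f + β·MRP = 3.34% + 1.16 × 4.05% = 8.0380%
α = realised − required = 10.6053% − 8.0380% = +2.57%

+2.57%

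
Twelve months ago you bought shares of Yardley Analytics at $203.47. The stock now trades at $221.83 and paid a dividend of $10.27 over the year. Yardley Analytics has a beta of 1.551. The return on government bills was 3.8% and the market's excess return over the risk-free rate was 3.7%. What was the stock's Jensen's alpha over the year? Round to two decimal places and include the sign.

+4.53%

Realised HPR = (P1 + D1 − P0) / P0 = (221.83 + 10.27 − 203.47) / 203.47 = 28.63 / 203.47 = 14.0709%
CAPM required = R_f + β·MRP = 3.8% + 1.551 × 3.7% = 9.5387%
α = realised − required = 14.0709% − 9.5387% = +4.53%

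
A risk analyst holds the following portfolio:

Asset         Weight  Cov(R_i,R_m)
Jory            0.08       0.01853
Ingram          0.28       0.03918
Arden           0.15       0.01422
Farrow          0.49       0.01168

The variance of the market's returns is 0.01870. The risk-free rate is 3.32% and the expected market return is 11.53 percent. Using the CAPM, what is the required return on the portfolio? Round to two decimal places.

12.24%

β_Jory = 0.01853 / 0.01870 = 0.9909
β_Ingram = 0.03918 / 0.01870 = 2.0952
β_Arden = 0.01422 / 0.01870 = 0.7604
β_Farrow = 0.01168 / 0.01870 = 0.6246
β_P = Σ w_i β_i = 0.08×0.9909 + 0.28×2.0952 + 0.15×0.7604 + 0.49×0.6246 = 1.0860
MRP = 11.53% − 3.32% = 8.21%
E(R_P) = R_f + β_P × MRP = 3.32% + 1.0860 × 8.21% = 12.24%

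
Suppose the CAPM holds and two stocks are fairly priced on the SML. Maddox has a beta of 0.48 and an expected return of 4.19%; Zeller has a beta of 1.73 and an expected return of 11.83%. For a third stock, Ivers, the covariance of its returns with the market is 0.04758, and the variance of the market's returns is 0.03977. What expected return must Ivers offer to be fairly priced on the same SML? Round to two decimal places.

MRP = (11.83% − 4.19%) / (1.73 − 0.48) = 6.1120%
R_f = 4.19% − 0.48 × 6.1120% = 1.2562%
β_Ivers = Cov / Var(R_m) = 0.04758 / 0.03977 = 1.1964
E(R_Ivers) = R_f + β × MRP = 1.2562% + 1.1964 × 6.1120% = 8.57%

8.57%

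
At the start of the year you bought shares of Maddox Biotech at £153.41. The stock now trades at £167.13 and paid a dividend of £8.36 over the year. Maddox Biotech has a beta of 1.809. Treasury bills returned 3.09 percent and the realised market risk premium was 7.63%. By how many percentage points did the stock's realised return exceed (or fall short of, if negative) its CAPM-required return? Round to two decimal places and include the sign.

-2.50%

Realised HPR = (P1 + D1 − P0) / P0 = (167.13 + 8.36 − 153.41) / 153.41 = 22.08 / 153.41 = 14.3928%
CAPM required = R_f + β·MRP = 3.09% + 1.809 × 7.63% = 16.89267%
α = realised − required = 14.3928% − 16.89267% = -2.50%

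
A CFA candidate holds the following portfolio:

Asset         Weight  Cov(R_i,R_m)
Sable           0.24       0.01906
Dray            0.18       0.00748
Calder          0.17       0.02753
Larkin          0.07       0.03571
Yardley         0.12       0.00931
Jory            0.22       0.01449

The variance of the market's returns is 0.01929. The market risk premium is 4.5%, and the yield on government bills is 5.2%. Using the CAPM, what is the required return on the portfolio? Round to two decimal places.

9.26%

β_Sable = 0.01906 / 0.01929 = 0.9881
β_Dray = 0.00748 / 0.01929 = 0.3878
β_Calder = 0.02753 / 0.01929 = 1.4272
β_Larkin = 0.03571 / 0.01929 = 1.8512
β_Yardley = 0.00931 / 0.01929 = 0.4826
β_Jory = 0.01449 / 0.01929 = 0.7512
β_P = Σ w_i β_i = 0.24×0.9881 + 0.18×0.3878 + 0.17×1.4272 + 0.07×1.8512 + 0.12×0.4826 + 0.22×0.7512 = 0.9023
E(R_P) = R_f + β_P × MRP = 5.2% + 0.9023 × 4.5% = 9.26%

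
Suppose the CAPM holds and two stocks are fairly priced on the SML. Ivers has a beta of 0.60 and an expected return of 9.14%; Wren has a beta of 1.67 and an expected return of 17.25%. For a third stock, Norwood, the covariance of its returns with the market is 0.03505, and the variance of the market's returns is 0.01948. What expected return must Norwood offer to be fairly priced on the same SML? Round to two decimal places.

MRP = (17.25% − 9.14%) / (1.67 − 0.60) = 7.5794%
R_f = 9.14% − 0.60 × 7.5794% = 4.5924%
β_Norwood = Cov / Var(R_m) = 0.03505 / 0.01948 = 1.7993
E(R_Norwood) = R_f + β × MRP = 4.5924% + 1.7993 × 7.5794% = 18.23%

18.23%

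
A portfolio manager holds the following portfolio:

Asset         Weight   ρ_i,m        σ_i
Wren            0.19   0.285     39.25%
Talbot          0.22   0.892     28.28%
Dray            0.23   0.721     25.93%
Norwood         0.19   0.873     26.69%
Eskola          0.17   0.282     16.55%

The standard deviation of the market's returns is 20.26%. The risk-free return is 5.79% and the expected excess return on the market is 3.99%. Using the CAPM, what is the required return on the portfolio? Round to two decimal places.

β_Wren = 0.285 × 39.25% / 20.26% = 0.5521
β_Talbot = 0.892 × 28.28% / 20.26% = 1.2451
β_Dray = 0.721 × 25.93% / 20.26% = 0.9228
β_Norwood = 0.873 × 26.69% / 20.26% = 1.1501
β_Eskola = 0.282 × 16.55% / 20.26% = 0.2304
β_P = Σ w_i β_i = 0.19×0.5521 + 0.22×1.2451 + 0.23×0.9228 + 0.19×1.1501 + 0.17×0.2304 = 0.8488
E(R_P) = R_f + β_P × MRP = 5.79% + 0.8488 × 3.99% = 9.18%

9.18%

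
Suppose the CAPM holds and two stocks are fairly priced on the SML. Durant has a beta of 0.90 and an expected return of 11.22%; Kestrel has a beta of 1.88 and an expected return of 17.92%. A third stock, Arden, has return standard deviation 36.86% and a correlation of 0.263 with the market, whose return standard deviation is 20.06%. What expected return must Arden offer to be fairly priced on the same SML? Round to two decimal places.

MRP = (17.92% − 11.22%) / (1.88 − 0.90) = 6.8367%
R_f = 11.22% − 0.90 × 6.8367% = 5.0670%
β_Arden = ρ·σ_i/σ_m = 0.263 × 36.86 / 20.06 = 0.4833
E(R_Arden) = R_f + β × MRP = 5.0670% + 0.4833 × 6.8367% = 8.37%

8.37%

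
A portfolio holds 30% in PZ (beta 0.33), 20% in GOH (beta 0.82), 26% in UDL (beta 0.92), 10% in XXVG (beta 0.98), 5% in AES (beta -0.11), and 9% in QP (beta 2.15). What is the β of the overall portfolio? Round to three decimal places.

0.788

β_P = Σ w_i β_i = 0.30×0.33 + 0.20×0.82 + 0.26×0.92 + 0.10×0.98 + 0.05×-0.11 + 0.09×2.15 = 0.7882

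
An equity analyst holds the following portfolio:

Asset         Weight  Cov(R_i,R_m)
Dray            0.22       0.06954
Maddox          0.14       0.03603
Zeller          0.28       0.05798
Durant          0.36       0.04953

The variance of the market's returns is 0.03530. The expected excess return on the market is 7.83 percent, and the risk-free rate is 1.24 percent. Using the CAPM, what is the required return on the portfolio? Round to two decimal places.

13.31%

β_Dray = 0.06954 / 0.03530 = 1.9700
β_Maddox = 0.03603 / 0.03530 = 1.0207
β_Zeller = 0.05798 / 0.03530 = 1.6425
β_Durant = 0.04953 / 0.03530 = 1.4031
β_P = Σ w_i β_i = 0.22×1.9700 + 0.14×1.0207 + 0.28×1.6425 + 0.36×1.4031 = 1.5413
E(R_P) = R_f + β_P × MRP = 1.24% + 1.5413 × 7.83% = 13.31%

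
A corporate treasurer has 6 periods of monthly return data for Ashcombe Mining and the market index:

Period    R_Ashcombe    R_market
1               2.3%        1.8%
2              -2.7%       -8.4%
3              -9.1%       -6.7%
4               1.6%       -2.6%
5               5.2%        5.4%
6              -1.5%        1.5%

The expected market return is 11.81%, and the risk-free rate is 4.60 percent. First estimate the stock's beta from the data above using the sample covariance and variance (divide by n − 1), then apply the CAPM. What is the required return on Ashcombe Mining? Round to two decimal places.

9.79%

Mean R_i = (2.3 − 2.7 − 9.1 + 1.6 + 5.2 − 1.5) / 6 = -0.7000%
Mean R_m = (1.8 − 8.4 − 6.7 − 2.6 + 5.4 + 1.5) / 6 = -1.5000%
Σ(R_i − R̄_i)(R_m − R̄_m) = 103.1600  ⇒  Cov = 103.1600 / 5 = 20.6320
Σ(R_m − R̄_m)² = 143.3600  ⇒  Var(R_m) = 143.3600 / 5 = 28.6720
β = Cov / Var(R_m) = 20.6320 / 28.6720 = 0.7196
MRP = 11.81% − 4.60% = 7.21%
E(R) = R_f + β × MRP = 4.60% + 0.7196 × 7.21% = 9.79%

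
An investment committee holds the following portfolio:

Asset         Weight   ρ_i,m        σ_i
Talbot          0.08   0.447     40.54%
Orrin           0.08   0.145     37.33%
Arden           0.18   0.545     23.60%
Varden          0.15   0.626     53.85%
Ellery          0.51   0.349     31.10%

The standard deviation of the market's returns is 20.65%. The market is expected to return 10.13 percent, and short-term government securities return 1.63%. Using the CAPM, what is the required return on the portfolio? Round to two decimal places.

β_Talbot = 0.447 × 40.54% / 20.65% = 0.8775
β_Orrin = 0.145 × 37.33% / 20.65% = 0.2621
β_Arden = 0.545 × 23.60% / 20.65% = 0.6229
β_Varden = 0.626 × 53.85% / 20.65% = 1.6325
β_Ellery = 0.349 × 31.10% / 20.65% = 0.5256
β_P = Σ w_i β_i = 0.08×0.8775 + 0.08×0.2621 + 0.18×0.6229 + 0.15×1.6325 + 0.51×0.5256 = 0.7162
MRP = 10.13% − 1.63% = 8.50%
E(R_P) = R_f + β_P × MRP = 1.63% + 0.7162 × 8.50% = 7.72%

7.72%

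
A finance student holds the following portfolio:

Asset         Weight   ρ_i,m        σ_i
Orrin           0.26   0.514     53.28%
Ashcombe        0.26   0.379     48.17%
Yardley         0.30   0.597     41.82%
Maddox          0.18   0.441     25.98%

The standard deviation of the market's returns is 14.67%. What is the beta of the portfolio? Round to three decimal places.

β_Orrin = 0.514 × 53.28% / 14.67% = 1.8668
β_Ashcombe = 0.379 × 48.17% / 14.67% = 1.2445
β_Yardley = 0.597 × 41.82% / 14.67% = 1.7019
β_Maddox = 0.441 × 25.98% / 14.67% = 0.7810
β_P = Σ w_i β_i = 0.26×1.8668 + 0.26×1.2445 + 0.30×1.7019 + 0.18×0.7810 = 1.4601

1.460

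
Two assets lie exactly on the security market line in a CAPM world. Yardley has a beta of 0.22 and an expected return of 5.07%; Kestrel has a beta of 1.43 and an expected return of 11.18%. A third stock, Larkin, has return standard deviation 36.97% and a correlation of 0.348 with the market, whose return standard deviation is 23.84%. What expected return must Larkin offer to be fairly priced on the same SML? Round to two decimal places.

6.68%

MRP = (11.18% − 5.07%) / (1.43 − 0.22) = 5.0496%
R_f = 5.07% − 0.22 × 5.0496% = 3.9591%
β_Larkin = ρ·σ_i/σ_m = 0.348 × 36.97 / 23.84 = 0.5397
E(R_Larkin) = R_f + β × MRP = 3.9591% + 0.5397 × 5.0496% = 6.68%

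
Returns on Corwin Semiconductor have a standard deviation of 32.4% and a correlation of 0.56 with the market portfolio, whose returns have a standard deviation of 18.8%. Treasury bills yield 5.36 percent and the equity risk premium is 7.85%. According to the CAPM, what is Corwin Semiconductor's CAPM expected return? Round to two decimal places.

β = ρ × σ_i / σ_m = 0.56 × 32.4% / 18.8% = 0.9651
E(R) = 5.36% + 0.9651 × 7.85% = 12.94%

12.94%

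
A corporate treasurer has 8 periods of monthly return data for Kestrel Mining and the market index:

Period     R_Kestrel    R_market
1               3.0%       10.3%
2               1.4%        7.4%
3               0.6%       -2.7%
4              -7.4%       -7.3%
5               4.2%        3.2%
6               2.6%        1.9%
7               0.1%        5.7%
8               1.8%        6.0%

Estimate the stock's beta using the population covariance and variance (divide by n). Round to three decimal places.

0.455

Mean R_i = (3.0 + 1.4 + 0.6 − 7.4 + 4.2 + 2.6 + 0.1 + 1.8) / 8 = 0.7875%
Mean R_m = (10.3 + 7.4 − 2.7 − 7.3 + 3.2 + 1.9 + 5.7 + 6.0) / 8 = 3.0625%
Σ(R_i − R̄_i)(R_m − R̄_m) = 104.1163  ⇒  Cov = 104.1163 / 8 = 13.0145
Σ(R_m − R̄_m)² = 228.7388  ⇒  Var(R_m) = 228.7388 / 8 = 28.5924
β = Cov / Var(R_m) = 13.0145 / 28.5924 = 0.4552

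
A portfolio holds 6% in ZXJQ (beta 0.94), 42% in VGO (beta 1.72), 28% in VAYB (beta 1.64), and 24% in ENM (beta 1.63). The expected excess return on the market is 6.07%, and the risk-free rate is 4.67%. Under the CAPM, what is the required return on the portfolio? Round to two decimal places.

β_P = Σ w_i β_i = 0.06×0.94 + 0.42×1.72 + 0.28×1.64 + 0.24×1.63 = 1.6292
E(R_P) = R_f + β_P × MRP = 4.67% + 1.6292 × 6.07% = 14.56%

14.56%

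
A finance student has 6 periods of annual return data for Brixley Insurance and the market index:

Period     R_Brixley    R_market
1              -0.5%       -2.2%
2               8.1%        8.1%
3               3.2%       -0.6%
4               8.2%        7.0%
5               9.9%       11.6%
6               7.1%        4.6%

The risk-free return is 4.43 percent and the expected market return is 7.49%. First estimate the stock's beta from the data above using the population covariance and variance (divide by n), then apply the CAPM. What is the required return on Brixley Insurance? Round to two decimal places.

6.58%

Mean R_i = (-0.5 + 8.1 + 3.2 + 8.2 + 9.9 + 7.1) / 6 = 6.0000%
Mean R_m = (-2.2 + 8.1 − 0.6 + 7.0 + 11.6 + 4.6) / 6 = 4.7500%
Σ(R_i − R̄_i)(R_m − R̄_m) = 98.6900  ⇒  Cov = 98.6900 / 6 = 16.4483
Σ(R_m − R̄_m)² = 140.1550  ⇒  Var(R_m) = 140.1550 / 6 = 23.3592
β = Cov / Var(R_m) = 16.4483 / 23.3592 = 0.7041
MRP = 7.49% − 4.43% = 3.06%
E(R) = R_f + β × MRP = 4.43% + 0.7041 × 3.06% = 6.58%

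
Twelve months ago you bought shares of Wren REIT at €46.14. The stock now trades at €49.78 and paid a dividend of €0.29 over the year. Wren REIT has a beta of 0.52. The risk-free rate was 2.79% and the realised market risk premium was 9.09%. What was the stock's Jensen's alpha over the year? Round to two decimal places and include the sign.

+1.00%

Realised HPR = (P1 + D1 − P0) / P0 = (49.78 + 0.29 − 46.14) / 46.14 = 3.93 / 46.14 = 8.5176%
CAPM required = R_f + β·MRP = 2.79% + 0.52 × 9.09% = 7.5168%
α = realised − required = 8.5176% − 7.5168% = +1.00%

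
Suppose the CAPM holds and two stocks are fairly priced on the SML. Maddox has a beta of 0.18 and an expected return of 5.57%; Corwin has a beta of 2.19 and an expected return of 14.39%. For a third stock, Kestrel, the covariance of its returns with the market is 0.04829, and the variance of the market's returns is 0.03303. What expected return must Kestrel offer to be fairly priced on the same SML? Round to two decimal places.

MRP = (14.39% − 5.57%) / (2.19 − 0.18) = 4.3881%
R_f = 5.57% − 0.18 × 4.3881% = 4.7801%
β_Kestrel = Cov / Var(R_m) = 0.04829 / 0.03303 = 1.4620
E(R_Kestrel) = R_f + β × MRP = 4.7801% + 1.4620 × 4.3881% = 11.20%

11.20%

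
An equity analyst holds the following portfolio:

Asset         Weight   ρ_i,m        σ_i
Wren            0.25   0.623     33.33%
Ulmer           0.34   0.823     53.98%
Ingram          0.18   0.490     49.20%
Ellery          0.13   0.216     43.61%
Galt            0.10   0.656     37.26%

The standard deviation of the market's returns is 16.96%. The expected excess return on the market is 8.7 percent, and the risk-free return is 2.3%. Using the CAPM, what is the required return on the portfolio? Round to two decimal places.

β_Wren = 0.623 × 33.33% / 16.96% = 1.2243
β_Ulmer = 0.823 × 53.98% / 16.96% = 2.6194
β_Ingram = 0.490 × 49.20% / 16.96% = 1.4215
β_Ellery = 0.216 × 43.61% / 16.96% = 0.5554
β_Galt = 0.656 × 37.26% / 16.96% = 1.4412
β_P = Σ w_i β_i = 0.25×1.2243 + 0.34×2.6194 + 0.18×1.4215 + 0.13×0.5554 + 0.10×1.4412 = 1.6689
E(R_P) = R_f + β_P × MRP = 2.3% + 1.6689 × 8.7% = 16.82%

16.82%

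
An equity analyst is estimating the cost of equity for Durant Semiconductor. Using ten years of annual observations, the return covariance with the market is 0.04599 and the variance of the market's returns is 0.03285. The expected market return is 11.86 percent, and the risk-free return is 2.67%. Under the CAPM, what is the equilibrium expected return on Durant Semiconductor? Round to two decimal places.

15.54%

β = Cov(R_i, R_m) / Var(R_m) = 0.04599 / 0.03285 = 1.4000
MRP = 11.86% − 2.67% = 9.19%
E(R) = R_f + β × MRP = 2.67% + 1.4000 × 9.19% = 15.54%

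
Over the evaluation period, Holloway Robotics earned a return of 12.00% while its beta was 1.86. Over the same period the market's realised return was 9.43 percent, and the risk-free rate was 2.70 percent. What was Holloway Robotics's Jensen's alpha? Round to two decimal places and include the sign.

Market excess return = 9.43% − 2.70% = 6.73%
CAPM benchmark = R_f + β(R_m − R_f) = 2.70% + 1.86 × 6.73% = 15.2178%
α = actual − benchmark = 12.00% − 15.2178% = -3.22%

-3.22%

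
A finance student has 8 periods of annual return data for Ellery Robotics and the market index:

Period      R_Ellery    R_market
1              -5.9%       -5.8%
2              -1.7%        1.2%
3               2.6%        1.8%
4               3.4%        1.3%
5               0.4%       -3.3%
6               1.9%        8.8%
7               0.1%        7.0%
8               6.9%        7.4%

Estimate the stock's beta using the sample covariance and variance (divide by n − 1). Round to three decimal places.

0.478

Mean R_i = (-5.9 − 1.7 + 2.6 + 3.4 + 0.4 + 1.9 + 0.1 + 6.9) / 8 = 0.9625%
Mean R_m = (-5.8 + 1.2 + 1.8 + 1.3 − 3.3 + 8.8 + 7.0 + 7.4) / 8 = 2.3000%
Σ(R_i − R̄_i)(R_m − R̄_m) = 90.7300  ⇒  Cov = 90.7300 / 7 = 12.9614
Σ(R_m − R̄_m)² = 189.7800  ⇒  Var(R_m) = 189.7800 / 7 = 27.1114
β = Cov / Var(R_m) = 12.9614 / 27.1114 = 0.4781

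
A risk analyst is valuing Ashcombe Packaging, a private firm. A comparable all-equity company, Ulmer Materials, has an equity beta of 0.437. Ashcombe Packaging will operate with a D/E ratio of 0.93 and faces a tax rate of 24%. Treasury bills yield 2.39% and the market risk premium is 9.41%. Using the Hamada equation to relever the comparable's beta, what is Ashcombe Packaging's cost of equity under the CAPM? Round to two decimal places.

9.41%

β_L = β_U × [1 + (1 − t)(D/E)] = 0.437 × [1 + (1 − 0.24) × 0.93]
    = 0.437 × [1 + 0.76 × 0.93] = 0.437 × 1.7068 = 0.7459
E(R) = R_f + β_L × MRP = 2.39% + 0.7459 × 9.41% = 9.41%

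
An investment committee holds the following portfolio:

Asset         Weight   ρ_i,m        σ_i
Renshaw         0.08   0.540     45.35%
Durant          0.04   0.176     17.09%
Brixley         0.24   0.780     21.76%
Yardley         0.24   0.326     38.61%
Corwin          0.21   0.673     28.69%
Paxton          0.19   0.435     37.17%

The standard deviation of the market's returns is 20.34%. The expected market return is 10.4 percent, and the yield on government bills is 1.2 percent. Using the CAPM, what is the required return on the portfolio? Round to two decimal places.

8.57%

β_Renshaw = 0.540 × 45.35% / 20.34% = 1.2040
β_Durant = 0.176 × 17.09% / 20.34% = 0.1479
β_Brixley = 0.780 × 21.76% / 20.34% = 0.8345
β_Yardley = 0.326 × 38.61% / 20.34% = 0.6188
β_Corwin = 0.673 × 28.69% / 20.34% = 0.9493
β_Paxton = 0.435 × 37.17% / 20.34% = 0.7949
β_P = Σ w_i β_i = 0.08×1.2040 + 0.04×0.1479 + 0.24×0.8345 + 0.24×0.6188 + 0.21×0.9493 + 0.19×0.7949 = 0.8014
MRP = 10.4% − 1.2% = 9.20%
E(R_P) = R_f + β_P × MRP = 1.2% + 0.8014 × 9.2% = 8.57%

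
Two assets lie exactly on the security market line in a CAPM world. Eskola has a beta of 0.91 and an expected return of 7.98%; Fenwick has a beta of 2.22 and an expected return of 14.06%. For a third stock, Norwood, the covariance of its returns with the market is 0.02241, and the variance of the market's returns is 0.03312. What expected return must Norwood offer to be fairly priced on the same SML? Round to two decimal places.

6.90%

MRP = (14.06% − 7.98%) / (2.22 − 0.91) = 4.6412%
R_f = 7.98% − 0.91 × 4.6412% = 3.7565%
β_Norwood = Cov / Var(R_m) = 0.02241 / 0.03312 = 0.6766
E(R_Norwood) = R_f + β × MRP = 3.7565% + 0.6766 × 4.6412% = 6.90%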